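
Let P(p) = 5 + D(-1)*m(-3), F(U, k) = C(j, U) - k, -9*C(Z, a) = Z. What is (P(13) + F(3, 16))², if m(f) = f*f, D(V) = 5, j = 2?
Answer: 92416/81 ≈ 1140.9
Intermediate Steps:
C(Z, a) = -Z/9
F(U, k) = -2/9 - k (F(U, k) = -⅑*2 - k = -2/9 - k)
m(f) = f²
P(p) = 50 (P(p) = 5 + 5*(-3)² = 5 + 5*9 = 5 + 45 = 50)
(P(13) + F(3, 16))² = (50 + (-2/9 - 1*16))² = (50 + (-2/9 - 16))² = (50 - 146/9)² = (304/9)² = 92416/81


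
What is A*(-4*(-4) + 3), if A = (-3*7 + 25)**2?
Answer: 304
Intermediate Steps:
A = 16 (A = (-21 + 25)**2 = 4**2 = 16)
A*(-4*(-4) + 3) = 16*(-4*(-4) + 3) = 16*(16 + 3) = 16*19 = 304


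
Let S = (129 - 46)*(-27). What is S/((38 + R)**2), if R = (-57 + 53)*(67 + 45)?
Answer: -2241/168100 ≈ -0.013331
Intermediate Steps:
R = -448 (R = -4*112 = -448)
S = -2241 (S = 83*(-27) = -2241)
S/((38 + R)**2) = -2241/(38 - 448)**2 = -2241/((-410)**2) = -2241/168100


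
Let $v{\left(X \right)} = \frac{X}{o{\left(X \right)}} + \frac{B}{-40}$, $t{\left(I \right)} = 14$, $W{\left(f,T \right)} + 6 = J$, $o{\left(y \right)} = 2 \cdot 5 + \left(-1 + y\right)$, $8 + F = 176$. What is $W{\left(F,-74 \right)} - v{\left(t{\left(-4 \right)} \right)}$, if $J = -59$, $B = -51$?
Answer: $- \frac{61533}{920} \approx -66.884$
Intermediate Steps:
$F = 168$ ($F = -8 + 176 = 168$)
$o{\left(y \right)} = 9 + y$ ($o{\left(y \right)} = 10 + \left(-1 + y\right) = 9 + y$)
$W{\left(f,T \right)} = -65$ ($W{\left(f,T \right)} = -6 - 59 = -65$)
$v{\left(X \right)} = \frac{51}{40} + \frac{X}{9 + X}$ ($v{\left(X \right)} = \frac{X}{9 + X} - \frac{51}{-40} = \frac{X}{9 + X} - - \frac{51}{40} = \frac{X}{9 + X} + \frac{51}{40} = \frac{51}{40} + \frac{X}{9 + X}$)
$W{\left(F,-74 \right)} - v{\left(t{\left(-4 \right)} \right)} = -65 - \frac{459 + 91 \cdot 14}{40 \left(9 + 14\right)} = -65 - \frac{459 + 1274}{40 \cdot 23} = -65 - \frac{1}{40} \cdot \frac{1}{23} \cdot 1733 = -65 - \frac{1733}{920} = - \frac{61533}{920}$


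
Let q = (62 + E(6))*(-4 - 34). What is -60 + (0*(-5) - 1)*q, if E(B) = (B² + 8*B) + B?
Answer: 5716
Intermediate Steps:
E(B) = B² + 9*B
q = -5776 (q = (62 + 6*(9 + 6))*(-4 - 34) = (62 + 6*15)*(-38) = (62 + 90)*(-38) = 152*(-38) = -5776)
-60 + (0*(-5) - 1)*q = -60 + (0*(-5) - 1)*(-5776) = -60 + (0 - 1)*(-5776) = -60 - 1*(-5776) = -60 + 5776 = 5716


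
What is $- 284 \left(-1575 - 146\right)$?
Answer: $488764$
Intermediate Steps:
$- 284 \left(-1575 - 146\right) = \left(-284\right) \left(-1721\right) = 488764$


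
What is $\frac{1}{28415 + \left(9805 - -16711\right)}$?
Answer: $\frac{1}{54931} \approx 1.8205 \cdot 10^{-5}$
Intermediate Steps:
$\frac{1}{28415 + \left(9805 - -16711\right)} = \frac{1}{28415 + \left(9805 + 16711\right)} = \frac{1}{28415 + 26516} = \frac{1}{54931}$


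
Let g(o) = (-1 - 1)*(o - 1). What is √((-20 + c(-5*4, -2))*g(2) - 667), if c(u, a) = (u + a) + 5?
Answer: I*√593 ≈ 24.352*I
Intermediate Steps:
g(o) = 2 - 2*o (g(o) = -2*(-1 + o) = 2 - 2*o)
c(u, a) = 5 + a + u (c(u, a) = (a + u) + 5 = 5 + a + u)
√((-20 + c(-5*4, -2))*g(2) - 667) = √((-20 + (5 - 2 - 5*4))*(2 - 2*2) - 667) = √((-20 + (5 - 2 - 20))*(2 - 4) - 667) = √((-20 - 17)*(-2) - 667) = √(-37*(-2) - 667) = √(74 - 667) = √(-593) = I*√593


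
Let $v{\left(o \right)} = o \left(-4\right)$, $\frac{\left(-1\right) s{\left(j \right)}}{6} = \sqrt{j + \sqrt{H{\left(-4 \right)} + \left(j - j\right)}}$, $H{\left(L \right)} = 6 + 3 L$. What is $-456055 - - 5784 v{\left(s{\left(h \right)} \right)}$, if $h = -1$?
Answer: $-456055 + 138816 \sqrt{-1 + i \sqrt{6}} \approx -3.3013 \cdot 10^{5} + 1.8742 \cdot 10^{5} i$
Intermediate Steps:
$s{\left(j \right)} = - 6 \sqrt{j + i \sqrt{6}}$ ($s{\left(j \right)} = - 6 \sqrt{j + \sqrt{\left(6 + 3 \left(-4\right)\right) + \left(j - j\right)}} = - 6 \sqrt{j + \sqrt{\left(6 - 12\right) + 0}} = - 6 \sqrt{j + \sqrt{-6 + 0}} = - 6 \sqrt{j + \sqrt{-6}} = - 6 \sqrt{j + i \sqrt{6}}$)
$v{\left(o \right)} = - 4 o$
$-456055 - - 5784 v{\left(s{\left(h \right)} \right)} = -456055 - - 5784 \left(- 4 \left(- 6 \sqrt{-1 + i \sqrt{6}}\right)\right) = -456055 - - 5784 \cdot 24 \sqrt{-1 + i \sqrt{6}} = -456055 - - 138816 \sqrt{-1 + i \sqrt{6}} = -456055 + 138816 \sqrt{-1 + i \sqrt{6}}$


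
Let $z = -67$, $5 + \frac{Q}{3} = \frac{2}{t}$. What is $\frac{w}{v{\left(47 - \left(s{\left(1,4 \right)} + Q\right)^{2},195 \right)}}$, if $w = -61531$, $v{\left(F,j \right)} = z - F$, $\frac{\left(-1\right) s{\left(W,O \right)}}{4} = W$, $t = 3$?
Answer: $- \frac{61531}{175} \approx -351.61$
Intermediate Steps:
$s{\left(W,O \right)} = - 4 W$
$Q = -13$ ($Q = -15 + 3 \cdot \frac{2}{3} = -15 + 2 = -13$)
$v{\left(F,j \right)} = -67 - F$
$\frac{w}{v{\left(47 - \left(s{\left(1,4 \right)} + Q\right)^{2},195 \right)}} = - \frac{61531}{-67 - \left(47 - \left(\left(-4\right) 1 - 13\right)^{2}\right)} = - \frac{61531}{-67 - \left(47 - \left(-4 - 13\right)^{2}\right)} = - \frac{61531}{-67 - \left(47 - \left(-17\right)^{2}\right)} = - \frac{61531}{-67 - \left(47 - 289\right)} = - \frac{61531}{-67 - -242} = - \frac{61531}{-67 + 242} = - \frac{61531}{175}$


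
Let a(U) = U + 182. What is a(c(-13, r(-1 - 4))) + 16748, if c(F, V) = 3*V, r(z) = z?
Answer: 16915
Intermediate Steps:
a(U) = 182 + U
a(c(-13, r(-1 - 4))) + 16748 = (182 + 3*(-1 - 4)) + 16748 = (182 + 3*(-5)) + 16748 = (182 - 15) + 16748 = 167 + 16748 = 16915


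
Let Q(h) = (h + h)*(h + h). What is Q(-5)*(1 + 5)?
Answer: 600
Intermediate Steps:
Q(h) = 4*h**2 (Q(h) = (2*h)*(2*h) = 4*h**2)
Q(-5)*(1 + 5) = (4*(-5)**2)*(1 + 5) = (4*25)*6 = 100*6 = 600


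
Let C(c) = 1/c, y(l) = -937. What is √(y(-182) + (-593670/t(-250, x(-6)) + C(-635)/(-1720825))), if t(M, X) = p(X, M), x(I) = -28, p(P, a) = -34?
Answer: √789210672827577495205/218544775 ≈ 128.55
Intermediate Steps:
t(M, X) = -34
√(y(-182) + (-593670/t(-250, x(-6)) + C(-635)/(-1720825))) = √(-937 + (-593670/(-34) + 1/(-635*(-1720825)))) = √(-937 + (-593670*(-1/34) - 1/635*(-1/1720825))) = √(-937 + (296835/17 + 1/1092723875)) = √(-937 + 19079923025626/1092723875) = √(18056040754751/1092723875) = √789210672827577495205/218544775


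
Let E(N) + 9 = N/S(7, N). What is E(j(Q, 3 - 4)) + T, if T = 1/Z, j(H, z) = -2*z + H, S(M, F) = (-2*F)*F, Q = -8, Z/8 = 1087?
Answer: -232615/26088 ≈ -8.9165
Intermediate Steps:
Z = 8696 (Z = 8*1087 = 8696)
S(M, F) = -2*F²
j(H, z) = H - 2*z
T = 1/8696 ≈ 0.00011500
E(N) = -9 - 1/(2*N) (E(N) = -9 + N/((-2*N²)) = -9 + N*(-1/(2*N²)) = -9 - 1/(2*N))
E(j(Q, 3 - 4)) + T = (-9 - 1/(2*(-8 - 2*(3 - 4)))) + 1/8696 = (-9 - 1/(2*(-8 - 2*(-1)))) + 1/8696 = (-9 - 1/(2*(-8 + 2))) + 1/8696 = (-9 - ½/(-6)) + 1/8696 = (-9 - ½*(-⅙)) + 1/8696 = (-9 + 1/12) + 1/8696 = -107/12 + 1/8696 = -232615/26088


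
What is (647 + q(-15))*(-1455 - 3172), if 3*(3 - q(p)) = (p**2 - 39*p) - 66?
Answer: -1860054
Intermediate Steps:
q(p) = 25 + 13*p - p**2/3 (q(p) = 3 - ((p**2 - 39*p) - 66)/3 = 3 - (-66 + p**2 - 39*p)/3 = 3 + (22 + 13*p - p**2/3) = 25 + 13*p - p**2/3)
(647 + q(-15))*(-1455 - 3172) = (647 + (25 + 13*(-15) - 1/3*(-15)**2))*(-1455 - 3172) = (647 + (25 - 195 - 1/3*225))*(-4627) = (647 + (25 - 195 - 75))*(-4627) = (647 - 245)*(-4627) = 402*(-4627) = -1860054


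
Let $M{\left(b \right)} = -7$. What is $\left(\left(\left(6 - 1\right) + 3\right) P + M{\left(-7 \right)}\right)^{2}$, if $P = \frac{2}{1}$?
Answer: $81$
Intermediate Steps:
$P = 2$ ($P = 2 \cdot 1 = 2$)
$\left(\left(\left(6 - 1\right) + 3\right) P + M{\left(-7 \right)}\right)^{2} = \left(\left(\left(6 - 1\right) + 3\right) 2 - 7\right)^{2} = \left(\left(5 + 3\right) 2 - 7\right)^{2} = \left(8 \cdot 2 - 7\right)^{2} = \left(16 - 7\right)^{2} = 9^{2} = 81$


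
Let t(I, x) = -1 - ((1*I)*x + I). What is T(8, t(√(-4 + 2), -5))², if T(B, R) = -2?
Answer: 4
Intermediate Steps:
t(I, x) = -1 - I - I*x (t(I, x) = -1 - (I*x + I) = -1 - (I + I*x) = -1 + (-I - I*x) = -1 - I - I*x)
T(8, t(√(-4 + 2), -5))² = (-2)² = 4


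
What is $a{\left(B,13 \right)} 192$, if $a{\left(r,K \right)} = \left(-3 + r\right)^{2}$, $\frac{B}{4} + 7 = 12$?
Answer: $55488$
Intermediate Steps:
$B = 20$ ($B = -28 + 4 \cdot 12 = -28 + 48 = 20$)
$a{\left(B,13 \right)} 192 = \left(-3 + 20\right)^{2} \cdot 192 = 17^{2} \cdot 192 = 289 \cdot 192 = 55488$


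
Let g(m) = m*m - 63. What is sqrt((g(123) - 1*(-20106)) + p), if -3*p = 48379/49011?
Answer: sqrt(87913737049)/1581 ≈ 187.54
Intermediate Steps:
g(m) = -63 + m**2 (g(m) = m**2 - 63 = -63 + m**2)
p = -48379/147033 (p = -48379/(3*49011) = -1/3*48379/49011 = -48379/147033 ≈ -0.32903)
sqrt((g(123) - 1*(-20106)) + p) = sqrt(((-63 + 123**2) - 1*(-20106)) - 48379/147033) = sqrt(((-63 + 15129) + 20106) - 48379/147033) = sqrt((15066 + 20106) - 48379/147033) = sqrt(35172 - 48379/147033) = sqrt(5171396297/147033) = sqrt(87913737049)/1581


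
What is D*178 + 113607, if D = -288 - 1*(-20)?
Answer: 65903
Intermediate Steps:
D = -268 (D = -288 + 20 = -268)
D*178 + 113607 = -268*178 + 113607 = -47704 + 113607 = 65903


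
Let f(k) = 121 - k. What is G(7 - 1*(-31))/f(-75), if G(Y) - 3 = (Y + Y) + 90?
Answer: 169/196 ≈ 0.86224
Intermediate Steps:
G(Y) = 93 + 2*Y (G(Y) = 3 + ((Y + Y) + 90) = 3 + (2*Y + 90) = 3 + (90 + 2*Y) = 93 + 2*Y)
G(7 - 1*(-31))/f(-75) = (93 + 2*(7 - 1*(-31)))/(121 - 1*(-75)) = (93 + 2*(7 + 31))/(121 + 75) = (93 + 2*38)/196 = (93 + 76)*(1/196) = 169*(1/196) = 169/196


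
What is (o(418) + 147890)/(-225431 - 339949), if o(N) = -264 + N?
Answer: -12337/47115 ≈ -0.26185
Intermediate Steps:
(o(418) + 147890)/(-225431 - 339949) = ((-264 + 418) + 147890)/(-225431 - 339949) = (154 + 147890)/(-565380) = 148044*(-1/565380) = -12337/47115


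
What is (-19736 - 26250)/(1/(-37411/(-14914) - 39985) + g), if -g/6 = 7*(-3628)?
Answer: -13710700124847/45430818985795 ≈ -0.30179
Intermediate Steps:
g = 152376 (g = -42*(-3628) = -6*(-25396) = 152376)
(-19736 - 26250)/(1/(-37411/(-14914) - 39985) + g) = (-19736 - 26250)/(1/(-37411/(-14914) - 39985) + 152376) = -45986/(1/(-37411*(-1/14914) - 39985) + 152376) = -45986/(1/(37411/14914 - 39985) + 152376) = -45986/(1/(-596298879/14914) + 152376) = -45986/(-14914/596298879 + 152376) = -45986/90861637971590/596298879 = -45986*596298879/90861637971590 = -13710700124847/45430818985795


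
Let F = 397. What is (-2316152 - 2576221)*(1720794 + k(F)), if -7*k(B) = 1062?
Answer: -58926167029008/7 ≈ -8.4180e+12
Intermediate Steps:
k(B) = -1062/7 (k(B) = -⅐*1062 = -1062/7)
(-2316152 - 2576221)*(1720794 + k(F)) = (-2316152 - 2576221)*(1720794 - 1062/7) = -4892373*12044496/7 = -58926167029008/7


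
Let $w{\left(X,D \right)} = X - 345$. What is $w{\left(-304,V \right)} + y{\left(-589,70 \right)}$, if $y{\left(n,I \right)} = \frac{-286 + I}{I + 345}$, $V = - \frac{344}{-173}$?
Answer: $- \frac{269551}{415} \approx -649.52$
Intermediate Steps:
$V = \frac{344}{173}$ ($V = \left(-344\right) \left(- \frac{1}{173}\right) = \frac{344}{173} \approx 1.9884$)
$y{\left(n,I \right)} = \frac{-286 + I}{345 + I}$
$w{\left(X,D \right)} = -345 + X$
$w{\left(-304,V \right)} + y{\left(-589,70 \right)} = \left(-345 - 304\right) + \frac{-286 + 70}{345 + 70} = -649 + \frac{1}{415} \left(-216\right) = -649 - \frac{216}{415} = - \frac{269551}{415}$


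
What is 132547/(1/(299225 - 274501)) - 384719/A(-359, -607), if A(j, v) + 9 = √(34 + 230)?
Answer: 199901459551/61 - 769438*√66/183 ≈ 3.2770e+9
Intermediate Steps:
A(j, v) = -9 + 2*√66 (A(j, v) = -9 + √(34 + 230) = -9 + √264 = -9 + 2*√66)
132547/(1/(299225 - 274501)) - 384719/A(-359, -607) = 132547/(1/(299225 - 274501)) - 384719/(-9 + 2*√66) = 132547/(1/24724) - 384719/(-9 + 2*√66) = 132547*24724 - 384719/(-9 + 2*√66) = 3277092028 - 384719/(-9 + 2*√66)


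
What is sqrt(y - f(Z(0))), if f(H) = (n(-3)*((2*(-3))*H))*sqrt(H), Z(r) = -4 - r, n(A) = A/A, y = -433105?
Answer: sqrt(-433105 - 48*I) ≈ 0.036 - 658.11*I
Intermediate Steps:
n(A) = 1
f(H) = -6*H**(3/2) (f(H) = (1*((2*(-3))*H))*sqrt(H) = (1*(-6*H))*sqrt(H) = (-6*H)*sqrt(H) = -6*H**(3/2))
sqrt(y - f(Z(0))) = sqrt(-433105 - (-6)*(-4 - 1*0)**(3/2)) = sqrt(-433105 - (-6)*(-4 + 0)**(3/2)) = sqrt(-433105 - (-6)*(-4)**(3/2)) = sqrt(-433105 - (-6)*(-8*I)) = sqrt(-433105 - 48*I)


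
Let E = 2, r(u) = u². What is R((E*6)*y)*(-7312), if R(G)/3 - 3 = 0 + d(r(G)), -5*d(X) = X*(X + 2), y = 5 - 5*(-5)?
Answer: 73689250248432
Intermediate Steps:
y = 30 (y = 5 + 25 = 30)
d(X) = -X*(2 + X)/5 (d(X) = -X*(X + 2)/5 = -X*(2 + X)/5)
R(G) = 9 - 3*G²*(2 + G²)/5 (R(G) = 9 + 3*(0 - G²*(2 + G²)/5) = 9 + 3*(-G²*(2 + G²)/5) = 9 - 3*G²*(2 + G²)/5)
R((E*6)*y)*(-7312) = (9 - 6*((2*6)*30)²/5 - 3*((2*6)*30)⁴/5)*(-7312) = (9 - 6*(12*30)²/5 - 3*(12*30)⁴/5)*(-7312) = (9 - 6/5*360² - ⅗*360⁴)*(-7312) = (9 - 6/5*129600 - ⅗*16796160000)*(-7312) = (9 - 155520 - 10077696000)*(-7312) = -10077851511*(-7312) = 73689250248432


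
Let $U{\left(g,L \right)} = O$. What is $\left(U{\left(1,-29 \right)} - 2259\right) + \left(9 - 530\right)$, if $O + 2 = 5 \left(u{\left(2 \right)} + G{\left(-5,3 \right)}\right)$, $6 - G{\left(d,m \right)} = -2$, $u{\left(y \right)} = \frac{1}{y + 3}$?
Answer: $-2741$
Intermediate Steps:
$u{\left(y \right)} = \frac{1}{3 + y}$
$G{\left(d,m \right)} = 8$ ($G{\left(d,m \right)} = 6 - -2 = 6 + 2 = 8$)
$O = 39$ ($O = -2 + 5 \left(\frac{1}{3 + 2} + 8\right) = -2 + 5 \left(\frac{1}{5} + 8\right) = -2 + 5 \cdot \frac{41}{5} = -2 + 41 = 39$)
$U{\left(g,L \right)} = 39$
$\left(U{\left(1,-29 \right)} - 2259\right) + \left(9 - 530\right) = \left(39 - 2259\right) + \left(9 - 530\right) = -2220 - 521 = -2741$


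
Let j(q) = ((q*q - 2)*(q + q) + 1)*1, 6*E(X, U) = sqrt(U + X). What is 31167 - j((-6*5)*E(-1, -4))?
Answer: 31166 - 1270*I*sqrt(5) ≈ 31166.0 - 2839.8*I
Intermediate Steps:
E(X, U) = sqrt(U + X)/6
j(q) = 1 + 2*q*(-2 + q**2) (j(q) = ((q**2 - 2)*(2*q) + 1)*1 = ((-2 + q**2)*(2*q) + 1)*1 = (2*q*(-2 + q**2) + 1)*1 = (1 + 2*q*(-2 + q**2))*1 = 1 + 2*q*(-2 + q**2))
31167 - j((-6*5)*E(-1, -4)) = 31167 - (1 - 4*(-6*5)*sqrt(-4 - 1)/6 + 2*((-6*5)*(sqrt(-4 - 1)/6))**3) = 31167 - (1 - (-120)*sqrt(-5)/6 + 2*(-5*sqrt(-5))**3) = 31167 - (1 - (-120)*(I*sqrt(5))/6 + 2*(-5*I*sqrt(5))**3) = 31167 - (1 - (-120)*I*sqrt(5)/6 + 2*(-5*I*sqrt(5))**3) = 31167 - (1 - (-20)*I*sqrt(5) + 2*(-5*I*sqrt(5))**3) = 31167 - (1 + 20*I*sqrt(5) + 2*(625*I*sqrt(5))) = 31167 - (1 + 20*I*sqrt(5) + 1250*I*sqrt(5)) = 31167 - (1 + 1270*I*sqrt(5)) = 31167 + (-1 - 1270*I*sqrt(5)) = 31166 - 1270*I*sqrt(5)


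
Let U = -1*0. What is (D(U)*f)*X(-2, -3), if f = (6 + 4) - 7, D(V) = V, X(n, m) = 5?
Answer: 0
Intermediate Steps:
U = 0
f = 3 (f = 10 - 7 = 3)
(D(U)*f)*X(-2, -3) = (0*3)*5 = 0*5 = 0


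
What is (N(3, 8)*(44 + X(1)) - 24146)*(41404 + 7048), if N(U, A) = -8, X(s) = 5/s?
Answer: -1188915176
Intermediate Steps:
(N(3, 8)*(44 + X(1)) - 24146)*(41404 + 7048) = (-8*(44 + 5/1) - 24146)*(41404 + 7048) = (-8*(44 + 5*1) - 24146)*48452 = (-8*(44 + 5) - 24146)*48452 = (-8*49 - 24146)*48452 = (-392 - 24146)*48452 = -24538*48452 = -1188915176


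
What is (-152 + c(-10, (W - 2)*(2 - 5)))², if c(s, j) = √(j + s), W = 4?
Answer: 23088 - 1216*I ≈ 23088.0 - 1216.0*I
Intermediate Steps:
(-152 + c(-10, (W - 2)*(2 - 5)))² = (-152 + √((4 - 2)*(2 - 5) - 10))² = (-152 + √(2*(-3) - 10))² = (-152 + √(-6 - 10))² = (-152 + √(-16))² = (-152 + 4*I)²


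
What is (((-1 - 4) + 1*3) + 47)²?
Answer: 2025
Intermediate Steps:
(((-1 - 4) + 1*3) + 47)² = ((-5 + 3) + 47)² = (-2 + 47)² = 45² = 2025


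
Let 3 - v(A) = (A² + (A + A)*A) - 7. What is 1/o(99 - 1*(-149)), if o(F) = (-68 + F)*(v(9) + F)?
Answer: 1/2700 ≈ 0.00037037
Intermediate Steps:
v(A) = 10 - 3*A² (v(A) = 3 - ((A² + (A + A)*A) - 7) = 3 - ((A² + (2*A)*A) - 7) = 3 - ((A² + 2*A²) - 7) = 3 - (3*A² - 7) = 3 - (-7 + 3*A²) = 3 + (7 - 3*A²) = 10 - 3*A²)
o(F) = (-233 + F)*(-68 + F) (o(F) = (-68 + F)*((10 - 3*9²) + F) = (-68 + F)*((10 - 3*81) + F) = (-68 + F)*((10 - 243) + F) = (-68 + F)*(-233 + F) = (-233 + F)*(-68 + F))
1/o(99 - 1*(-149)) = 1/(15844 + (99 - 1*(-149))² - 301*(99 - 1*(-149))) = 1/(15844 + (99 + 149)² - 301*(99 + 149)) = 1/(15844 + 248² - 301*248) = 1/(15844 + 61504 - 74648) = 1/2700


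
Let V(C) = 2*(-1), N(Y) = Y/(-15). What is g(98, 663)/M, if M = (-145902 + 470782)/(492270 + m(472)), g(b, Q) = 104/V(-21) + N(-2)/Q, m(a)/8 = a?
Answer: -64131059087/807732900 ≈ -79.396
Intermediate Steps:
m(a) = 8*a
N(Y) = -Y/15 (N(Y) = Y*(-1/15) = -Y/15)
V(C) = -2
g(b, Q) = -52 + 2/(15*Q) (g(b, Q) = 104/(-2) + (-1/15*(-2))/Q = 104*(-½) + 2/(15*Q) = -52 + 2/(15*Q))
M = 162440/248023 (M = (-145902 + 470782)/(492270 + 8*472) = 324880/(492270 + 3776) = 324880/496046 = 324880*(1/496046) = 162440/248023 ≈ 0.65494)
g(98, 663)/M = (-52 + (2/15)/663)/(162440/248023) = (-52 + (2/15)*(1/663))*(248023/162440) = (-52 + 2/9945)*(248023/162440) = -517138/9945*248023/162440 = -64131059087/807732900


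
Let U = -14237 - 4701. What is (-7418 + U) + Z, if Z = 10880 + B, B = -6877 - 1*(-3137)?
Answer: -19216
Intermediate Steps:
B = -3740 (B = -6877 + 3137 = -3740)
Z = 7140 (Z = 10880 - 3740 = 7140)
U = -18938
(-7418 + U) + Z = (-7418 - 18938) + 7140 = -26356 + 7140 = -19216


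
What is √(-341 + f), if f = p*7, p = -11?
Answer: I*√418 ≈ 20.445*I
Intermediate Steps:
f = -77 (f = -11*7 = -77)
√(-341 + f) = √(-341 - 77) = √(-418) = I*√418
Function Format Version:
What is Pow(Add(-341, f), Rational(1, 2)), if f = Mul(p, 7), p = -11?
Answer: Mul(I, Pow(418, Rational(1, 2))) ≈ Mul(20.445, I)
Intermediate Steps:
f = -77 (f = Mul(-11, 7) = -77)
Pow(Add(-341, f), Rational(1, 2)) = Pow(Add(-341, -77), Rational(1, 2)) = Pow(-418, Rational(1, 2)) = Mul(I, Pow(418, Rational(1, 2)))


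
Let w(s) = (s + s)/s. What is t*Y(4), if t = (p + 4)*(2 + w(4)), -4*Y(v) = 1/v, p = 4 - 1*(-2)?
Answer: -5/2 ≈ -2.5000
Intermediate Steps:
p = 6 (p = 4 + 2 = 6)
Y(v) = -1/(4*v)
w(s) = 2 (w(s) = (2*s)/s = 2)
t = 40 (t = (6 + 4)*(2 + 2) = 10*4 = 40)
t*Y(4) = 40*(-¼/4) = 40*(-¼*¼) = 40*(-1/16) = -5/2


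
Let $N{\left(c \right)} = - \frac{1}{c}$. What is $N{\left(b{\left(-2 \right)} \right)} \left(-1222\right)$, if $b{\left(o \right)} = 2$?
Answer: $611$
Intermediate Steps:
$N{\left(b{\left(-2 \right)} \right)} \left(-1222\right) = - \frac{1}{2} \left(-1222\right) = \left(-1\right) \frac{1}{2} \left(-1222\right) = \left(- \frac{1}{2}\right) \left(-1222\right) = 611$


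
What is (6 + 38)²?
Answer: 1936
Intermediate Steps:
(6 + 38)² = 44² = 1936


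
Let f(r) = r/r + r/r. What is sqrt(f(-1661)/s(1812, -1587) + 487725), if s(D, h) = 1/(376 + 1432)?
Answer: sqrt(491341) ≈ 700.96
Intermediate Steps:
f(r) = 2 (f(r) = 1 + 1 = 2)
s(D, h) = 1/1808
sqrt(f(-1661)/s(1812, -1587) + 487725) = sqrt(2/(1/1808) + 487725) = sqrt(2*1808 + 487725) = sqrt(3616 + 487725) = sqrt(491341)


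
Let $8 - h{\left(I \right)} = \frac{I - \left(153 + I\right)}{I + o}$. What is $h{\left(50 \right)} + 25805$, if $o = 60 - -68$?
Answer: $\frac{4594867}{178} \approx 25814.0$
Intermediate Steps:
$o = 128$ ($o = 60 + 68 = 128$)
$h{\left(I \right)} = 8 + \frac{153}{128 + I}$ ($h{\left(I \right)} = 8 - \frac{I - \left(153 + I\right)}{I + 128} = 8 - - \frac{153}{128 + I} = 8 + \frac{153}{128 + I}$)
$h{\left(50 \right)} + 25805 = \frac{1177 + 8 \cdot 50}{128 + 50} + 25805 = \frac{1177 + 400}{178} + 25805 = \frac{1}{178} \cdot 1577 + 25805 = \frac{1577}{178} + 25805 = \frac{4594867}{178}$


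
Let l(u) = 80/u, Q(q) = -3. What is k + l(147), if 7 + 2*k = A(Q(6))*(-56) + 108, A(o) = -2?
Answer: 31471/294 ≈ 107.04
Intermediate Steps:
k = 213/2 (k = -7/2 + (-2*(-56) + 108)/2 = -7/2 + (112 + 108)/2 = -7/2 + (1/2)*220 = -7/2 + 110 = 213/2 ≈ 106.50)
k + l(147) = 213/2 + 80/147 = 31471/294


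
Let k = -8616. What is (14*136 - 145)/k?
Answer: -1759/8616 ≈ -0.20415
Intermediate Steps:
(14*136 - 145)/k = (14*136 - 145)/(-8616) = (1904 - 145)*(-1/8616) = 1759*(-1/8616) = -1759/8616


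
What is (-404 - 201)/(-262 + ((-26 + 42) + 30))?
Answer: 605/216 ≈ 2.8009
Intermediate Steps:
(-404 - 201)/(-262 + ((-26 + 42) + 30)) = -605/(-262 + (16 + 30)) = -605/(-262 + 46) = -605/(-216) = -605*(-1/216) = 605/216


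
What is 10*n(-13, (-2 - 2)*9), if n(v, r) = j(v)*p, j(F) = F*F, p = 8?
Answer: 13520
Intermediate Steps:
j(F) = F²
n(v, r) = 8*v² (n(v, r) = v²*8 = 8*v²)
10*n(-13, (-2 - 2)*9) = 10*(8*(-13)²) = 10*(8*169) = 10*1352 = 13520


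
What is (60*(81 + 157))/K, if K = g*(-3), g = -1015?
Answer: 136/29 ≈ 4.6897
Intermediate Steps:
K = 3045 (K = -1015*(-3) = 3045)
(60*(81 + 157))/K = (60*(81 + 157))/3045 = (60*238)*(1/3045) = 14280*(1/3045) = 136/29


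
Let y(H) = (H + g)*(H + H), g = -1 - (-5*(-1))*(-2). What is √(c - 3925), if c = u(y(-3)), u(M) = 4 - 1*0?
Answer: I*√3921 ≈ 62.618*I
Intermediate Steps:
g = 9 (g = -1 - 5*(-2) = -1 - 1*(-10) = -1 + 10 = 9)
y(H) = 2*H*(9 + H) (y(H) = (H + 9)*(H + H) = (9 + H)*(2*H) = 2*H*(9 + H))
u(M) = 4 (u(M) = 4 + 0 = 4)
c = 4
√(c - 3925) = √(4 - 3925) = √(-3921) = I*√3921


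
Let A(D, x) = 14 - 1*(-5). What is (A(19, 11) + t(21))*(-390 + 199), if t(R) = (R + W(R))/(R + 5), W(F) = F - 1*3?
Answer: -7831/2 ≈ -3915.5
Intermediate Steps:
A(D, x) = 19 (A(D, x) = 14 + 5 = 19)
W(F) = -3 + F (W(F) = F - 3 = -3 + F)
t(R) = (-3 + 2*R)/(5 + R) (t(R) = (R + (-3 + R))/(R + 5) = (-3 + 2*R)/(5 + R))
(A(19, 11) + t(21))*(-390 + 199) = (19 + (-3 + 2*21)/(5 + 21))*(-390 + 199) = (19 + (-3 + 42)/26)*(-191) = (19 + (1/26)*39)*(-191) = (19 + 3/2)*(-191) = (41/2)*(-191) = -7831/2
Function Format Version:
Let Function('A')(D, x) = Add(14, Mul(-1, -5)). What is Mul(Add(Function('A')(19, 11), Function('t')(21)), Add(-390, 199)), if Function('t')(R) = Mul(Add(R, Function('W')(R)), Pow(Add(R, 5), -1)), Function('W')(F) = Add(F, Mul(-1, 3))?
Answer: Rational(-7831, 2) ≈ -3915.5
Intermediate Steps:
Function('A')(D, x) = 19 (Function('A')(D, x) = Add(14, 5) = 19)
Function('W')(F) = Add(-3, F) (Function('W')(F) = Add(F, -3) = Add(-3, F))
Function('t')(R) = Mul(Pow(Add(5, R), -1), Add(-3, Mul(2, R))) (Function('t')(R) = Mul(Add(R, Add(-3, R)), Pow(Add(R, 5), -1)) = Mul(Add(-3, Mul(2, R)), Pow(Add(5, R), -1)) = Mul(Pow(Add(5, R), -1), Add(-3, Mul(2, R))))
Mul(Add(Function('A')(19, 11), Function('t')(21)), Add(-390, 199)) = Mul(Add(19, Mul(Pow(Add(5, 21), -1), Add(-3, Mul(2, 21)))), Add(-390, 199)) = Mul(Add(19, Mul(Pow(26, -1), Add(-3, 42))), -191) = Mul(Add(19, Mul(Rational(1, 26), 39)), -191) = Mul(Add(19, Rational(3, 2)), -191) = Mul(Rational(41, 2), -191) = Rational(-7831, 2)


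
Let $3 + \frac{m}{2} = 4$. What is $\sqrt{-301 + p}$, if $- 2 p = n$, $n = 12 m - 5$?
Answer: $\frac{3 i \sqrt{138}}{2} \approx 17.621 i$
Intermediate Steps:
$m = 2$ ($m = -6 + 2 \cdot 4 = -6 + 8 = 2$)
$n = 19$ ($n = 12 \cdot 2 - 5 = 24 - 5 = 19$)
$p = - \frac{19}{2}$ ($p = \left(- \frac{1}{2}\right) 19 = - \frac{19}{2} \approx -9.5$)
$\sqrt{-301 + p} = \sqrt{-301 - \frac{19}{2}} = \sqrt{- \frac{621}{2}} = \frac{3 i \sqrt{138}}{2}$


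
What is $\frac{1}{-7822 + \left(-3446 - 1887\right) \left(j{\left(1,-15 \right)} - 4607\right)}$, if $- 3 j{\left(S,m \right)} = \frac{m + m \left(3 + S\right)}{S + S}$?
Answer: $\frac{2}{48989293} \approx 4.0825 \cdot 10^{-8}$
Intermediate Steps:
$j{\left(S,m \right)} = - \frac{m + m \left(3 + S\right)}{6 S}$ ($j{\left(S,m \right)} = - \frac{\left(m + m \left(3 + S\right)\right) \frac{1}{S + S}}{3} = - \frac{\left(m + m \left(3 + S\right)\right) \frac{1}{2 S}}{3} = - \frac{\frac{1}{2} \frac{1}{S} \left(m + m \left(3 + S\right)\right)}{3} = - \frac{m + m \left(3 + S\right)}{6 S}$)
$\frac{1}{-7822 + \left(-3446 - 1887\right) \left(j{\left(1,-15 \right)} - 4607\right)} = \frac{1}{-7822 + \left(-3446 - 1887\right) \left(\left(- \frac{1}{6}\right) \left(-15\right) 1^{-1} \left(4 + 1\right) - 4607\right)} = \frac{1}{-7822 - 5333 \left(\left(- \frac{1}{6}\right) \left(-15\right) 1 \cdot 5 - 4607\right)} = \frac{1}{-7822 - 5333 \left(\frac{25}{2} - 4607\right)} = \frac{1}{-7822 - - \frac{49004937}{2}} = \frac{1}{-7822 + \frac{49004937}{2}} = \frac{1}{\frac{48989293}{2}} = \frac{2}{48989293}$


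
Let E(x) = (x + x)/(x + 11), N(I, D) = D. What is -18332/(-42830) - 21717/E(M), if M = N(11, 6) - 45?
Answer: -2170205432/278395 ≈ -7795.4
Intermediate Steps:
M = -39 (M = 6 - 45 = -39)
E(x) = 2*x/(11 + x) (E(x) = (2*x)/(11 + x) = 2*x/(11 + x))
-18332/(-42830) - 21717/E(M) = -18332/(-42830) - 21717/(2*(-39)/(11 - 39)) = -18332*(-1/42830) - 21717/(2*(-39)/(-28)) = 9166/21415 - 21717/(2*(-39)*(-1/28)) = 9166/21415 - 21717/39/14 = 9166/21415 - 21717*14/39 = 9166/21415 - 101346/13 = -2170205432/278395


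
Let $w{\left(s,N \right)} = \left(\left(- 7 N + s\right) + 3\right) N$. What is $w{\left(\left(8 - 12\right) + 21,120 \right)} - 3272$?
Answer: $-101672$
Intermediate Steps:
$w{\left(s,N \right)} = N \left(3 + s - 7 N\right)$ ($w{\left(s,N \right)} = \left(\left(s - 7 N\right) + 3\right) N = \left(3 + s - 7 N\right) N = N \left(3 + s - 7 N\right)$)
$w{\left(\left(8 - 12\right) + 21,120 \right)} - 3272 = 120 \left(3 + \left(\left(8 - 12\right) + 21\right) - 840\right) - 3272 = 120 \left(3 + \left(-4 + 21\right) - 840\right) - 3272 = 120 \left(3 + 17 - 840\right) - 3272 = 120 \left(-820\right) - 3272 = -98400 - 3272 = -101672$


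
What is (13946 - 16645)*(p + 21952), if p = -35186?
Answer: 35718566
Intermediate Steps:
(13946 - 16645)*(p + 21952) = (13946 - 16645)*(-35186 + 21952) = -2699*(-13234) = 35718566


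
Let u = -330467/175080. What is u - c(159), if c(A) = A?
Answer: -28168187/175080 ≈ -160.89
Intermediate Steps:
u = -330467/175080 (u = -330467*1/175080 = -330467/175080 ≈ -1.8875)
u - c(159) = -330467/175080 - 1*159 = -330467/175080 - 159 = -28168187/175080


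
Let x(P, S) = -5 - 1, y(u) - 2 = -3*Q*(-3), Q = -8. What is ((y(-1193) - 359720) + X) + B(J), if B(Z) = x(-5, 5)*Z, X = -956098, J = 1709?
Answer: -1326142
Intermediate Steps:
y(u) = -70 (y(u) = 2 - 3*(-8)*(-3) = 2 + 24*(-3) = 2 - 72 = -70)
x(P, S) = -6
B(Z) = -6*Z
((y(-1193) - 359720) + X) + B(J) = ((-70 - 359720) - 956098) - 6*1709 = (-359790 - 956098) - 10254 = -1315888 - 10254 = -1326142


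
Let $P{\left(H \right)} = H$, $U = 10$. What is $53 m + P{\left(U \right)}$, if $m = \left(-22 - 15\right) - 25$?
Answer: $-3276$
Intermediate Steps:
$m = -62$ ($m = -37 - 25 = -62$)
$53 m + P{\left(U \right)} = 53 \left(-62\right) + 10 = -3286 + 10 = -3276$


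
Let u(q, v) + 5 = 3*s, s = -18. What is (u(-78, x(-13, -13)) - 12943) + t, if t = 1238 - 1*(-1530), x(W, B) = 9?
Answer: -10234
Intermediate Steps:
u(q, v) = -59 (u(q, v) = -5 + 3*(-18) = -5 - 54 = -59)
t = 2768 (t = 1238 + 1530 = 2768)
(u(-78, x(-13, -13)) - 12943) + t = (-59 - 12943) + 2768 = -13002 + 2768 = -10234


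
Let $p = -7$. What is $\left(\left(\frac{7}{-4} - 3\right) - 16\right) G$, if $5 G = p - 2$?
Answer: $\frac{747}{20} \approx 37.35$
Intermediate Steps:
$G = - \frac{9}{5}$ ($G = \frac{-7 - 2}{5} = \frac{1}{5} \left(-9\right) = - \frac{9}{5} \approx -1.8$)
$\left(\left(\frac{7}{-4} - 3\right) - 16\right) G = \left(\left(\frac{7}{-4} - 3\right) - 16\right) \left(- \frac{9}{5}\right) = \left(\left(7 \left(- \frac{1}{4}\right) - 3\right) - 16\right) \left(- \frac{9}{5}\right) = \left(\left(- \frac{7}{4} - 3\right) - 16\right) \left(- \frac{9}{5}\right) = \left(- \frac{19}{4} - 16\right) \left(- \frac{9}{5}\right) = \left(- \frac{83}{4}\right) \left(- \frac{9}{5}\right) = \frac{747}{20}$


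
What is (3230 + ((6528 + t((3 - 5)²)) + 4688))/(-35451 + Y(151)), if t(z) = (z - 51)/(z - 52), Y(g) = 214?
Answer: -693455/1691376 ≈ -0.40999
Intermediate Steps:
t(z) = (-51 + z)/(-52 + z)
(3230 + ((6528 + t((3 - 5)²)) + 4688))/(-35451 + Y(151)) = (3230 + ((6528 + (-51 + (3 - 5)²)/(-52 + (3 - 5)²)) + 4688))/(-35451 + 214) = (3230 + ((6528 + (-51 + (-2)²)/(-52 + (-2)²)) + 4688))/(-35237) = (3230 + ((6528 + (-51 + 4)/(-52 + 4)) + 4688))*(-1/35237) = (3230 + ((6528 - 47/(-48)) + 4688))*(-1/35237) = (3230 + ((6528 - 1/48*(-47)) + 4688))*(-1/35237) = (3230 + ((6528 + 47/48) + 4688))*(-1/35237) = (3230 + (313391/48 + 4688))*(-1/35237) = (3230 + 538415/48)*(-1/35237) = (693455/48)*(-1/35237) = -693455/1691376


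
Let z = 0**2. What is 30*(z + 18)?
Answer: 540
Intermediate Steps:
z = 0
30*(z + 18) = 30*(0 + 18) = 30*18 = 540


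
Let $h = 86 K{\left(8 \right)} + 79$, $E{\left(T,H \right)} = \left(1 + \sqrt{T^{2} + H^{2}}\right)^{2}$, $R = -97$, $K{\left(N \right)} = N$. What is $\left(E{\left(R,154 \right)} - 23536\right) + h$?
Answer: $10357 + 50 \sqrt{53} \approx 10721.0$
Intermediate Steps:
$E{\left(T,H \right)} = \left(1 + \sqrt{H^{2} + T^{2}}\right)^{2}$
$h = 767$ ($h = 86 \cdot 8 + 79 = 688 + 79 = 767$)
$\left(E{\left(R,154 \right)} - 23536\right) + h = \left(\left(1 + \sqrt{154^{2} + \left(-97\right)^{2}}\right)^{2} - 23536\right) + 767 = \left(\left(1 + \sqrt{23716 + 9409}\right)^{2} - 23536\right) + 767 = \left(\left(1 + \sqrt{33125}\right)^{2} - 23536\right) + 767 = \left(\left(1 + 25 \sqrt{53}\right)^{2} - 23536\right) + 767 = \left(-23536 + \left(1 + 25 \sqrt{53}\right)^{2}\right) + 767 = -22769 + \left(1 + 25 \sqrt{53}\right)^{2}$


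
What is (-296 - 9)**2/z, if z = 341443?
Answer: 93025/341443 ≈ 0.27245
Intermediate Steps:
(-296 - 9)**2/z = (-296 - 9)**2/341443 = (-305)**2*(1/341443) = 93025*(1/341443) = 93025/341443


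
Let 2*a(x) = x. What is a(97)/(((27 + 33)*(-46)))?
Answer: -97/5520 ≈ -0.017572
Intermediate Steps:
a(x) = x/2
a(97)/(((27 + 33)*(-46))) = ((½)*97)/(((27 + 33)*(-46))) = 97/(2*((60*(-46)))) = (97/2)/(-2760) = (97/2)*(-1/2760) = -97/5520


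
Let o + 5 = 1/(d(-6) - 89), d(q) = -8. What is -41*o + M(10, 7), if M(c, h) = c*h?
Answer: 26716/97 ≈ 275.42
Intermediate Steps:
o = -486/97 (o = -5 + 1/(-8 - 89) = -5 + 1/(-97) = -5 - 1/97 = -486/97 ≈ -5.0103)
-41*o + M(10, 7) = -41*(-486/97) + 10*7 = 19926/97 + 70 = 26716/97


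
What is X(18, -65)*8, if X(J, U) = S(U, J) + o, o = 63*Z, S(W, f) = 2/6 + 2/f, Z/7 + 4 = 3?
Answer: -31720/9 ≈ -3524.4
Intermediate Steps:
Z = -7 (Z = -28 + 7*3 = -28 + 21 = -7)
S(W, f) = ⅓ + 2/f (S(W, f) = 2*(⅙) + 2/f = ⅓ + 2/f)
o = -441 (o = 63*(-7) = -441)
X(J, U) = -441 + (6 + J)/(3*J) (X(J, U) = (6 + J)/(3*J) - 441 = -441 + (6 + J)/(3*J))
X(18, -65)*8 = (-1322/3 + 2/18)*8 = (-1322/3 + 2*(1/18))*8 = (-1322/3 + ⅑)*8 = -3965/9*8 = -31720/9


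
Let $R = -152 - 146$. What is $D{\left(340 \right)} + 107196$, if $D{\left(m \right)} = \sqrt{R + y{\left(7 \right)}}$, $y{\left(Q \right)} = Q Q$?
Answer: $107196 + i \sqrt{249} \approx 1.072 \cdot 10^{5} + 15.78 i$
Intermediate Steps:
$y{\left(Q \right)} = Q^{2}$
$R = -298$
$D{\left(m \right)} = i \sqrt{249}$ ($D{\left(m \right)} = \sqrt{-298 + 7^{2}} = \sqrt{-298 + 49} = \sqrt{-249} = i \sqrt{249}$)
$D{\left(340 \right)} + 107196 = i \sqrt{249} + 107196 = 107196 + i \sqrt{249}$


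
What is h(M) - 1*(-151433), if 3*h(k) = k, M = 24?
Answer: 151441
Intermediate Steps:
h(k) = k/3
h(M) - 1*(-151433) = (⅓)*24 - 1*(-151433) = 8 + 151433 = 151441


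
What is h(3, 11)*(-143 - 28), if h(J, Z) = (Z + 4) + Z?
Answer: -4446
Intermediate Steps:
h(J, Z) = 4 + 2*Z (h(J, Z) = (4 + Z) + Z = 4 + 2*Z)
h(3, 11)*(-143 - 28) = (4 + 2*11)*(-143 - 28) = (4 + 22)*(-171) = 26*(-171) = -4446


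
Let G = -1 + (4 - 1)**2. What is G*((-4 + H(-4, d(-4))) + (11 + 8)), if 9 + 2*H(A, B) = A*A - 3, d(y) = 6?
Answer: 136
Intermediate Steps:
H(A, B) = -6 + A**2/2 (H(A, B) = -9/2 + (A*A - 3)/2 = -9/2 + (A**2 - 3)/2 = -9/2 + (-3 + A**2)/2 = -9/2 + (-3/2 + A**2/2) = -6 + A**2/2)
G = 8 (G = -1 + 3**2 = -1 + 9 = 8)
G*((-4 + H(-4, d(-4))) + (11 + 8)) = 8*((-4 + (-6 + (1/2)*(-4)**2)) + (11 + 8)) = 8*((-4 + (-6 + (1/2)*16)) + 19) = 8*((-4 + (-6 + 8)) + 19) = 8*((-4 + 2) + 19) = 8*(-2 + 19) = 8*17 = 136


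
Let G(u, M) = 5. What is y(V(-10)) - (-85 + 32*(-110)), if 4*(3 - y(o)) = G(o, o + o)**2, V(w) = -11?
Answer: 14407/4 ≈ 3601.8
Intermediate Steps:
y(o) = -13/4 (y(o) = 3 - 1/4*5**2 = 3 - 1/4*25 = 3 - 25/4 = -13/4)
y(V(-10)) - (-85 + 32*(-110)) = -13/4 - (-85 + 32*(-110)) = -13/4 - (-85 - 3520) = -13/4 - 1*(-3605) = -13/4 + 3605 = 14407/4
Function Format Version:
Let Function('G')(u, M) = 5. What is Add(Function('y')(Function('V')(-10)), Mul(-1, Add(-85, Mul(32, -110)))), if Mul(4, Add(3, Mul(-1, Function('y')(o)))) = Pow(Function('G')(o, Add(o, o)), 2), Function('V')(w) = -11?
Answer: Rational(14407, 4) ≈ 3601.8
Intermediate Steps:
Function('y')(o) = Rational(-13, 4) (Function('y')(o) = Add(3, Mul(Rational(-1, 4), Pow(5, 2))) = Add(3, Mul(Rational(-1, 4), 25)) = Add(3, Rational(-25, 4)) = Rational(-13, 4))
Add(Function('y')(Function('V')(-10)), Mul(-1, Add(-85, Mul(32, -110)))) = Add(Rational(-13, 4), Mul(-1, Add(-85, Mul(32, -110)))) = Add(Rational(-13, 4), Mul(-1, Add(-85, -3520))) = Add(Rational(-13, 4), Mul(-1, -3605)) = Add(Rational(-13, 4), 3605) = Rational(14407, 4)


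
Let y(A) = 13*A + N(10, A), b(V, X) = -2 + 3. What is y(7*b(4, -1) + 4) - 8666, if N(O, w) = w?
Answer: -8512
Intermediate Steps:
b(V, X) = 1
y(A) = 14*A (y(A) = 13*A + A = 14*A)
y(7*b(4, -1) + 4) - 8666 = 14*(7*1 + 4) - 8666 = 14*(7 + 4) - 8666 = 14*11 - 8666 = 154 - 8666 = -8512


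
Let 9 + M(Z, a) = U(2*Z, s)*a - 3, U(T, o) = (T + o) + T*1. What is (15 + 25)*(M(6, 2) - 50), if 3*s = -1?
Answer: -1760/3 ≈ -586.67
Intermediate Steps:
s = -⅓ (s = (⅓)*(-1) = -⅓ ≈ -0.33333)
U(T, o) = o + 2*T (U(T, o) = (T + o) + T = o + 2*T)
M(Z, a) = -12 + a*(-⅓ + 4*Z) (M(Z, a) = -9 + ((-⅓ + 2*(2*Z))*a - 3) = -9 + ((-⅓ + 4*Z)*a - 3) = -9 + (a*(-⅓ + 4*Z) - 3) = -9 + (-3 + a*(-⅓ + 4*Z)) = -12 + a*(-⅓ + 4*Z))
(15 + 25)*(M(6, 2) - 50) = (15 + 25)*((-12 + (⅓)*2*(-1 + 12*6)) - 50) = 40*((-12 + (⅓)*2*(-1 + 72)) - 50) = 40*((-12 + (⅓)*2*71) - 50) = 40*((-12 + 142/3) - 50) = 40*(106/3 - 50) = 40*(-44/3) = -1760/3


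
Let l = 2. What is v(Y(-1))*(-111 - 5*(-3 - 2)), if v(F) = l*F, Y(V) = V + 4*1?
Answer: -516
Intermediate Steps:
Y(V) = 4 + V (Y(V) = V + 4 = 4 + V)
v(F) = 2*F
v(Y(-1))*(-111 - 5*(-3 - 2)) = (2*(4 - 1))*(-111 - 5*(-3 - 2)) = (2*3)*(-111 - 5*(-5)) = 6*(-111 + 25) = 6*(-86) = -516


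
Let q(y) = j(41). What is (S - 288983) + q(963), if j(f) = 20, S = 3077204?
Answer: 2788241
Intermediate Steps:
q(y) = 20
(S - 288983) + q(963) = (3077204 - 288983) + 20 = 2788221 + 20 = 2788241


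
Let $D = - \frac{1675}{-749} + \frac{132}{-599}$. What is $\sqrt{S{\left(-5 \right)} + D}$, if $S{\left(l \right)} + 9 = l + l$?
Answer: $\frac{2 i \sqrt{854670284678}}{448651} \approx 4.1212 i$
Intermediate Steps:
$S{\left(l \right)} = -9 + 2 l$ ($S{\left(l \right)} = -9 + \left(l + l\right) = -9 + 2 l$)
$D = \frac{904457}{448651}$ ($D = \left(-1675\right) \left(- \frac{1}{749}\right) + 132 \left(- \frac{1}{599}\right) = \frac{1675}{749} - \frac{132}{599} = \frac{904457}{448651} \approx 2.0159$)
$\sqrt{S{\left(-5 \right)} + D} = \sqrt{\left(-9 + 2 \left(-5\right)\right) + \frac{904457}{448651}} = \sqrt{\left(-9 - 10\right) + \frac{904457}{448651}} = \sqrt{-19 + \frac{904457}{448651}} = \sqrt{- \frac{7619912}{448651}} = \frac{2 i \sqrt{854670284678}}{448651}$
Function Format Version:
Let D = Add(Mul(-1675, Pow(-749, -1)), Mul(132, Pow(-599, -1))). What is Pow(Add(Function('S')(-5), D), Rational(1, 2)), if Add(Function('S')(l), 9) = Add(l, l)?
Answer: Mul(Rational(2, 448651), I, Pow(854670284678, Rational(1, 2))) ≈ Mul(4.1212, I)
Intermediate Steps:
Function('S')(l) = Add(-9, Mul(2, l)) (Function('S')(l) = Add(-9, Add(l, l)) = Add(-9, Mul(2, l)))
D = Rational(904457, 448651) (D = Add(Mul(-1675, Rational(-1, 749)), Mul(132, Rational(-1, 599))) = Add(Rational(1675, 749), Rational(-132, 599)) = Rational(904457, 448651) ≈ 2.0159)
Pow(Add(Function('S')(-5), D), Rational(1, 2)) = Pow(Add(Add(-9, Mul(2, -5)), Rational(904457, 448651)), Rational(1, 2)) = Pow(Add(Add(-9, -10), Rational(904457, 448651)), Rational(1, 2)) = Pow(Add(-19, Rational(904457, 448651)), Rational(1, 2)) = Pow(Rational(-7619912, 448651), Rational(1, 2)) = Mul(Rational(2, 448651), I, Pow(854670284678, Rational(1, 2)))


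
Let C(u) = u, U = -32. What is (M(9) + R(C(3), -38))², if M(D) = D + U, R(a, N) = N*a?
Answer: 18769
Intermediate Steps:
M(D) = -32 + D (M(D) = D - 32 = -32 + D)
(M(9) + R(C(3), -38))² = ((-32 + 9) - 38*3)² = (-23 - 114)² = (-137)² = 18769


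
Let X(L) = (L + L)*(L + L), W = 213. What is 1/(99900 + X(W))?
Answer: 1/281376 ≈ 3.5540e-6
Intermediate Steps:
X(L) = 4*L² (X(L) = (2*L)*(2*L) = 4*L²)
1/(99900 + X(W)) = 1/(99900 + 4*213²) = 1/(99900 + 4*45369) = 1/(99900 + 181476) = 1/281376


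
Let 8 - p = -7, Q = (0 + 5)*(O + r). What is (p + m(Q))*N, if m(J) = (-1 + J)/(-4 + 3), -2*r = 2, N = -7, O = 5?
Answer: 28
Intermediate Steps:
r = -1 (r = -1/2*2 = -1)
Q = 20 (Q = (0 + 5)*(5 - 1) = 5*4 = 20)
m(J) = 1 - J (m(J) = (-1 + J)/(-1) = (-1 + J)*(-1) = 1 - J)
p = 15 (p = 8 - 1*(-7) = 8 + 7 = 15)
(p + m(Q))*N = (15 + (1 - 1*20))*(-7) = (15 + (1 - 20))*(-7) = (15 - 19)*(-7) = -4*(-7) = 28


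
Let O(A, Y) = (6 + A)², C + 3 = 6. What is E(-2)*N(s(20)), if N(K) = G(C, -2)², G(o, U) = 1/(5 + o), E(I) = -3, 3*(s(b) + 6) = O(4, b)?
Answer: -3/64 ≈ -0.046875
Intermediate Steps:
C = 3 (C = -3 + 6 = 3)
s(b) = 82/3 (s(b) = -6 + (6 + 4)²/3 = -6 + (⅓)*10² = -6 + (⅓)*100 = -6 + 100/3 = 82/3)
N(K) = 1/64 (N(K) = (1/(5 + 3))² = (1/8)² = (⅛)² = 1/64)
E(-2)*N(s(20)) = -3*1/64 = -3/64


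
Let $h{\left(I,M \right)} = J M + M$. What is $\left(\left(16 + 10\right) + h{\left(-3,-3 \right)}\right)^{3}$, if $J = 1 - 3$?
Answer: $24389$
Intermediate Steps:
$J = -2$ ($J = 1 - 3 = -2$)
$h{\left(I,M \right)} = - M$ ($h{\left(I,M \right)} = - 2 M + M = - M$)
$\left(\left(16 + 10\right) + h{\left(-3,-3 \right)}\right)^{3} = \left(\left(16 + 10\right) - -3\right)^{3} = \left(26 + 3\right)^{3} = 29^{3} = 24389$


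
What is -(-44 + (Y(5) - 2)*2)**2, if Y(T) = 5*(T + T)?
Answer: -2704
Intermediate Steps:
Y(T) = 10*T (Y(T) = 5*(2*T) = 10*T)
-(-44 + (Y(5) - 2)*2)**2 = -(-44 + (10*5 - 2)*2)**2 = -(-44 + (50 - 2)*2)**2 = -(-44 + 48*2)**2 = -(-44 + 96)**2 = -1*52**2 = -1*2704 = -2704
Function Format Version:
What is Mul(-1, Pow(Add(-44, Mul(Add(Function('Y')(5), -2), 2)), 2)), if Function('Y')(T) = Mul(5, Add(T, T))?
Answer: -2704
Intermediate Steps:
Function('Y')(T) = Mul(10, T) (Function('Y')(T) = Mul(5, Mul(2, T)) = Mul(10, T))
Mul(-1, Pow(Add(-44, Mul(Add(Function('Y')(5), -2), 2)), 2)) = Mul(-1, Pow(Add(-44, Mul(Add(Mul(10, 5), -2), 2)), 2)) = Mul(-1, Pow(Add(-44, Mul(Add(50, -2), 2)), 2)) = Mul(-1, Pow(Add(-44, Mul(48, 2)), 2)) = Mul(-1, Pow(Add(-44, 96), 2)) = Mul(-1, Pow(52, 2)) = Mul(-1, 2704) = -2704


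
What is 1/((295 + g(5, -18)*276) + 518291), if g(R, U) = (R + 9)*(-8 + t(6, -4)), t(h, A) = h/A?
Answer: 1/481878 ≈ 2.0752e-6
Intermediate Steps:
g(R, U) = -171/2 - 19*R/2 (g(R, U) = (R + 9)*(-8 + 6/(-4)) = (9 + R)*(-8 + 6*(-1/4)) = (9 + R)*(-8 - 3/2) = (9 + R)*(-19/2) = -171/2 - 19*R/2)
1/((295 + g(5, -18)*276) + 518291) = 1/((295 + (-171/2 - 19/2*5)*276) + 518291) = 1/((295 + (-171/2 - 95/2)*276) + 518291) = 1/((295 - 133*276) + 518291) = 1/((295 - 36708) + 518291) = 1/(-36413 + 518291) = 1/481878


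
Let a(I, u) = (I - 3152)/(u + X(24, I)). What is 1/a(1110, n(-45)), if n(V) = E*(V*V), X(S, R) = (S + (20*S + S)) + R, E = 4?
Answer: -4869/1021 ≈ -4.7689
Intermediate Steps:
X(S, R) = R + 22*S (X(S, R) = (S + 21*S) + R = 22*S + R = R + 22*S)
n(V) = 4*V² (n(V) = 4*(V*V) = 4*V²)
a(I, u) = (-3152 + I)/(528 + I + u) (a(I, u) = (I - 3152)/(u + (I + 22*24)) = (-3152 + I)/(u + (I + 528)) = (-3152 + I)/(u + (528 + I)) = (-3152 + I)/(528 + I + u))
1/a(1110, n(-45)) = 1/((-3152 + 1110)/(528 + 1110 + 4*(-45)²)) = 1/(-2042/(528 + 1110 + 4*2025)) = 1/(-2042/(528 + 1110 + 8100)) = 1/(-2042/9738) = 1/((1/9738)*(-2042)) = 1/(-1021/4869) = -4869/1021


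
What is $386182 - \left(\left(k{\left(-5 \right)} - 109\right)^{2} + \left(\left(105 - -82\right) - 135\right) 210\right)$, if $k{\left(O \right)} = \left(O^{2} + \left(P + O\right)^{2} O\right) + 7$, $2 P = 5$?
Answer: $\frac{5816703}{16} \approx 3.6354 \cdot 10^{5}$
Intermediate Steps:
$P = \frac{5}{2}$ ($P = \frac{1}{2} \cdot 5 = \frac{5}{2} \approx 2.5$)
$k{\left(O \right)} = 7 + O^{2} + O \left(\frac{5}{2} + O\right)^{2}$ ($k{\left(O \right)} = \left(O^{2} + \left(\frac{5}{2} + O\right)^{2} O\right) + 7 = \left(O^{2} + O \left(\frac{5}{2} + O\right)^{2}\right) + 7 = 7 + O^{2} + O \left(\frac{5}{2} + O\right)^{2}$)
$386182 - \left(\left(k{\left(-5 \right)} - 109\right)^{2} + \left(\left(105 - -82\right) - 135\right) 210\right) = 386182 - \left(\left(\left(7 + \left(-5\right)^{3} + 6 \left(-5\right)^{2} + \frac{25}{4} \left(-5\right)\right) - 109\right)^{2} + \left(\left(105 - -82\right) - 135\right) 210\right) = 386182 - \left(\left(\left(7 - 125 + 6 \cdot 25 - \frac{125}{4}\right) - 109\right)^{2} + \left(\left(105 + 82\right) - 135\right) 210\right) = 386182 - \left(\left(\left(7 - 125 + 150 - \frac{125}{4}\right) - 109\right)^{2} + \left(187 - 135\right) 210\right) = 386182 - \left(\left(\frac{3}{4} - 109\right)^{2} + 52 \cdot 210\right) = 386182 - \left(\left(- \frac{433}{4}\right)^{2} + 10920\right) = 386182 - \left(\frac{187489}{16} + 10920\right) = 386182 - \frac{362209}{16} = \frac{5816703}{16}$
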